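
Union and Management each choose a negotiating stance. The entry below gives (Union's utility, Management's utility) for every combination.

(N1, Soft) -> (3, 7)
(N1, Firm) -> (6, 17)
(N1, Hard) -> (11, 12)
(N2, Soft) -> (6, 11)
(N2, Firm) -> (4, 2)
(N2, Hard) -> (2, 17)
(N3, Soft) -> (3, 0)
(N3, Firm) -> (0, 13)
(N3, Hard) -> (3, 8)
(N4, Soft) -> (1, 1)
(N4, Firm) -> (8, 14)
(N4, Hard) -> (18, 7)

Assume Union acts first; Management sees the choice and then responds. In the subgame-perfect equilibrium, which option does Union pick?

N4

Backward induction with Union moving first.
- N1 → Management plays Firm (best of 7, 17, 12); Union gets 6.
- N2 → Management plays Hard (best of 11, 2, 17); Union gets 2.
- N3 → Management plays Firm (best of 0, 13, 8); Union gets 0.
- N4 → Management plays Firm (best of 1, 14, 7); Union gets 8.
Among 6, 2, 0, 8, the best is 8 at N4. Subgame-perfect outcome: (N4, Firm) with payoffs (8, 14).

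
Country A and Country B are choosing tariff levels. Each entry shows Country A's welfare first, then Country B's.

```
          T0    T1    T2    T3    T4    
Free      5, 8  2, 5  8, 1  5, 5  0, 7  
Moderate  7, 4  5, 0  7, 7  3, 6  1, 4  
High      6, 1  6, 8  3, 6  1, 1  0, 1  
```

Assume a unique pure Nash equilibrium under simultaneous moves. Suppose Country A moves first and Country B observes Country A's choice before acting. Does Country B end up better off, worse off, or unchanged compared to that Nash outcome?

Solve by backward induction (Country A leads).
- Free: BR = T0, leader payoff 5.
- Moderate: BR = T2, leader payoff 7.
- High: BR = T1, leader payoff 6.
Country A's induced payoffs are 5, 7, 6, so Country A commits to Moderate. Subgame-perfect outcome: (Moderate, T2) with payoffs (7, 7).
Under simultaneous play:
Country A's best replies: T0→Moderate; T1→High; T2→Free; T3→Free; T4→Moderate.
Country B's best replies: Free→T0; Moderate→T2; High→T1.
The unique mutual best reply is (High, T1), giving (6, 8).
Country B earns 7 sequentially versus 8 at the Nash outcome: worse off.

worse off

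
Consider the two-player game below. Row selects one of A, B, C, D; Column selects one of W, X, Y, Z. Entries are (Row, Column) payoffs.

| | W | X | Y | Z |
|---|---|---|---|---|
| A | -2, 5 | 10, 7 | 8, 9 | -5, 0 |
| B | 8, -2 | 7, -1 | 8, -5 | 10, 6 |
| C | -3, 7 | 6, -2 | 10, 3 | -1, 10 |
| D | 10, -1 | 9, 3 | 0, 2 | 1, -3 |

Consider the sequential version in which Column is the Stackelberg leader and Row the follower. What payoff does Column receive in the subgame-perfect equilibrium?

Row best-responds to each possible Column move:
- W → Row plays D (best of -2, 8, -3, 10); Column gets -1.
- X → Row plays A (best of 10, 7, 6, 9); Column gets 7.
- Y → Row plays C (best of 8, 8, 10, 0); Column gets 3.
- Z → Row plays B (best of -5, 10, -1, 1); Column gets 6.
Among -1, 7, 3, 6, the best is 7 at X. Subgame-perfect outcome: (A, X) with payoffs (10, 7).

7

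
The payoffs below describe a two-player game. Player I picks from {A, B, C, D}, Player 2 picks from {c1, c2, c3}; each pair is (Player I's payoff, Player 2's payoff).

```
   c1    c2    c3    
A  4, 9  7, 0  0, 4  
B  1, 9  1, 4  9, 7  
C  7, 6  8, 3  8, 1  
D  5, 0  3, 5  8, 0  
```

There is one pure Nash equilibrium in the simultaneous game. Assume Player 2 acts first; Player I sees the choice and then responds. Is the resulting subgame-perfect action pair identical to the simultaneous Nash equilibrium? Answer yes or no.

Work backward from Player I's decision.
- c1: BR = C, leader payoff 6.
- c2: BR = C, leader payoff 3.
- c3: BR = B, leader payoff 7.
Player 2's induced payoffs are 6, 3, 7, so Player 2 commits to c3. Subgame-perfect outcome: (B, c3) with payoffs (9, 7).
For the simultaneous game, intersect best replies.
Player I's best replies: c1→C; c2→C; c3→B.
Player 2's best replies: A→c1; B→c1; C→c1; D→c2.
Only (C, c1) has each player best-responding; Nash payoffs (7, 6).
Sequential outcome (B, c3) differs from the Nash profile (C, c1).

no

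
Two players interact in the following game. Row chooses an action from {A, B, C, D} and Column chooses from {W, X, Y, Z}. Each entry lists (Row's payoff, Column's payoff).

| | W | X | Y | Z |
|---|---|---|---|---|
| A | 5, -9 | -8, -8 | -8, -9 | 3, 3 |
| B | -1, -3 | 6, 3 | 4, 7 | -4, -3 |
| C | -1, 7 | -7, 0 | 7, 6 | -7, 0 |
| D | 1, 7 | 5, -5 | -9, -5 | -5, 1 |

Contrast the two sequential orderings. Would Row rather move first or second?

If Row leads: Column's best replies are A→Z, B→Y, C→W, D→W; Row's induced payoffs 3, 4, -1, 1; outcome (B, Y), payoffs (4, 7).
If Column leads: Row's best replies are W→A, X→B, Y→C, Z→A; Column's induced payoffs -9, 3, 6, 3; outcome (C, Y), payoffs (7, 6).
Row gets 4 moving first and 7 moving second, so Row prefers to move second.

second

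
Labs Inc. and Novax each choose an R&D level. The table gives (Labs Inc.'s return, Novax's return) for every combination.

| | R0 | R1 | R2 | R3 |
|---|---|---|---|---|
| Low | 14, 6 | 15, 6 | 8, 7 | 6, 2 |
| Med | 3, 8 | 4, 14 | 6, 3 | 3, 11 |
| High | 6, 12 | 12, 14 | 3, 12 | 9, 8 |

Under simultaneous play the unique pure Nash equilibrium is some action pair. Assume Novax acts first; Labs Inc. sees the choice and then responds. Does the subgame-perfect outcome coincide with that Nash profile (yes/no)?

no

Solve by backward induction (Novax leads).
- R0 → Labs Inc. plays Low (best of 14, 3, 6); Novax gets 6.
- R1 → Labs Inc. plays Low (best of 15, 4, 12); Novax gets 6.
- R2 → Labs Inc. plays Low (best of 8, 6, 3); Novax gets 7.
- R3 → Labs Inc. plays High (best of 6, 3, 9); Novax gets 8.
Novax's induced payoffs are 6, 6, 7, 8, so Novax commits to R3. Subgame-perfect outcome: (High, R3) with payoffs (9, 8).
For the simultaneous game, intersect best replies.
Labs Inc.'s best replies: R0→Low; R1→Low; R2→Low; R3→High.
Novax's best replies: Low→R2; Med→R1; High→R1.
The unique mutual best reply is (Low, R2), giving (8, 7).
Sequential outcome (High, R3) differs from the Nash profile (Low, R2).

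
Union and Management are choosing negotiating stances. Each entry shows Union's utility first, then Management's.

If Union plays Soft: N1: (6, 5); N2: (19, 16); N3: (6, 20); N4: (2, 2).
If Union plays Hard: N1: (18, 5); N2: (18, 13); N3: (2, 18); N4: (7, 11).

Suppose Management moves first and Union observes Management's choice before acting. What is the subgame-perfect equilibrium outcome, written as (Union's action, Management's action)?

(Soft, N3)

Backward induction with Management moving first.
- N1 → Union plays Hard (best of 6, 18); Management gets 5.
- N2 → Union plays Soft (best of 19, 18); Management gets 16.
- N3 → Union plays Soft (best of 6, 2); Management gets 20.
- N4 → Union plays Hard (best of 2, 7); Management gets 11.
Among 5, 16, 20, 11, the best is 20 at N3. Subgame-perfect outcome: (Soft, N3) with payoffs (6, 20).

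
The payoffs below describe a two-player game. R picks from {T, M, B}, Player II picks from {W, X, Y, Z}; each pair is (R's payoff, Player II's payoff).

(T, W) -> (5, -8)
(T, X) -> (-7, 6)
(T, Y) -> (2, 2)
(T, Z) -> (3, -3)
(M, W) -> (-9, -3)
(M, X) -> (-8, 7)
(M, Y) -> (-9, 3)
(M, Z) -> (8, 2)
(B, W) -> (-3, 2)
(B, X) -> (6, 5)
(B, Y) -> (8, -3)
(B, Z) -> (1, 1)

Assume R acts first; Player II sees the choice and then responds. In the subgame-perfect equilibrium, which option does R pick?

Player II best-responds to each possible R move:
- T → Player II plays X (best of -8, 6, 2, -3); R gets -7.
- M → Player II plays X (best of -3, 7, 3, 2); R gets -8.
- B → Player II plays X (best of 2, 5, -3, 1); R gets 6.
Maximizing over -7, -8, 6, R chooses B. Subgame-perfect outcome: (B, X) with payoffs (6, 5).

B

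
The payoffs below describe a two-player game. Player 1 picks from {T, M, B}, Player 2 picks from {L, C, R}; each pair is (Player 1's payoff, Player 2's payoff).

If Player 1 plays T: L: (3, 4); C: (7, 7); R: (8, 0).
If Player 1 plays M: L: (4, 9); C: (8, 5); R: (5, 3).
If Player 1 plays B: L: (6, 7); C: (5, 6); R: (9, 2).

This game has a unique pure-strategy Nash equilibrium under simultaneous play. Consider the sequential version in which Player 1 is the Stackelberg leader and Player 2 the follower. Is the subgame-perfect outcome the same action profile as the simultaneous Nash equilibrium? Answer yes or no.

Solve by backward induction (Player 1 leads).
- T: BR = C, leader payoff 7.
- M: BR = L, leader payoff 4.
- B: BR = L, leader payoff 6.
Maximizing over 7, 4, 6, Player 1 chooses T. Subgame-perfect outcome: (T, C) with payoffs (7, 7).
For the simultaneous game, intersect best replies.
Player 1's best replies: L→B; C→M; R→B.
Player 2's best replies: T→C; M→L; B→L.
The unique mutual best reply is (B, L), giving (6, 7).
Sequential outcome (T, C) differs from the Nash profile (B, L).

no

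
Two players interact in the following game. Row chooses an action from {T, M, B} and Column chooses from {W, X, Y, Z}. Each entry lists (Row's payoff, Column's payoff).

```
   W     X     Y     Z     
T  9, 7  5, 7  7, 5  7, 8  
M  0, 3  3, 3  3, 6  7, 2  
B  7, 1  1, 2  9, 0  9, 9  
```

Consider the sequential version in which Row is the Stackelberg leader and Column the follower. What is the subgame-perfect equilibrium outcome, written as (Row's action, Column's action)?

Solve by backward induction (Row leads).
- T → Column plays Z (best of 7, 7, 5, 8); Row gets 7.
- M → Column plays Y (best of 3, 3, 6, 2); Row gets 3.
- B → Column plays Z (best of 1, 2, 0, 9); Row gets 9.
Among 7, 3, 9, the best is 9 at B. Subgame-perfect outcome: (B, Z) with payoffs (9, 9).

(B, Z)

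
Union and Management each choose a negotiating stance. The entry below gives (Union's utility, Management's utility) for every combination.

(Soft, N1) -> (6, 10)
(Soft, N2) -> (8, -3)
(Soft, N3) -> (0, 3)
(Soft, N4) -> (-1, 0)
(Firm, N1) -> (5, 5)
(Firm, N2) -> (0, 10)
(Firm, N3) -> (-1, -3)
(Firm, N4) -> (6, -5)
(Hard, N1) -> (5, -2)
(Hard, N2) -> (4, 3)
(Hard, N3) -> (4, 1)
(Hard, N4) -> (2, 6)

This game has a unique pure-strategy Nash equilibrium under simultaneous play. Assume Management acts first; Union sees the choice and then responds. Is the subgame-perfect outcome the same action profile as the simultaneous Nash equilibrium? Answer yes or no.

yes

Backward induction with Management moving first.
- N1: Union compares 6, 5, 5 and picks Soft; Management would get 10.
- N2: Union compares 8, 0, 4 and picks Soft; Management would get -3.
- N3: Union compares 0, -1, 4 and picks Hard; Management would get 1.
- N4: Union compares -1, 6, 2 and picks Firm; Management would get -5.
Among 10, -3, 1, -5, the best is 10 at N1. Subgame-perfect outcome: (Soft, N1) with payoffs (6, 10).
Under simultaneous play:
Union's best replies: N1→Soft; N2→Soft; N3→Hard; N4→Firm.
Management's best replies: Soft→N1; Firm→N2; Hard→N4.
The unique mutual best reply is (Soft, N1), giving (6, 10).
Sequential outcome (Soft, N1) coincides with the Nash profile (Soft, N1).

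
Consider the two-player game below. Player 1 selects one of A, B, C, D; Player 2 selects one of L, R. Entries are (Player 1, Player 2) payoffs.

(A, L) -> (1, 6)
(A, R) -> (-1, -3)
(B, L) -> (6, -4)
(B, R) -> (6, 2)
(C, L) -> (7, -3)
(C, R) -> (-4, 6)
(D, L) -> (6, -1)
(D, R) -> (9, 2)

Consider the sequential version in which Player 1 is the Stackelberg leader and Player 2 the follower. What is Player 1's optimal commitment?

D

Solve by backward induction (Player 1 leads).
- A → Player 2 plays L (best of 6, -3); Player 1 gets 1.
- B → Player 2 plays R (best of -4, 2); Player 1 gets 6.
- C → Player 2 plays R (best of -3, 6); Player 1 gets -4.
- D → Player 2 plays R (best of -1, 2); Player 1 gets 9.
Maximizing over 1, 6, -4, 9, Player 1 chooses D. Subgame-perfect outcome: (D, R) with payoffs (9, 2).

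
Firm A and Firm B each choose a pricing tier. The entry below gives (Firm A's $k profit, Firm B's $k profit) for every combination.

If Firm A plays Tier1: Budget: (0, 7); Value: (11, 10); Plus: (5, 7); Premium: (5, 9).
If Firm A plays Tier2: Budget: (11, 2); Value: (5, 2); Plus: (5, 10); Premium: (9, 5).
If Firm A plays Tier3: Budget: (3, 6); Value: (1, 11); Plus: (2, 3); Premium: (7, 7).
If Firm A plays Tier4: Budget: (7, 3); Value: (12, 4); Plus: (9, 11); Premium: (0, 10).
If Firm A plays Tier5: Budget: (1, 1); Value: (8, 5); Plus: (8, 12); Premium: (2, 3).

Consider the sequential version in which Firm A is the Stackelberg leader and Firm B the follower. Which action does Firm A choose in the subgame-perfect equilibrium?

Backward induction with Firm A moving first.
- Tier1 → Firm B plays Value (best of 7, 10, 7, 9); Firm A gets 11.
- Tier2 → Firm B plays Plus (best of 2, 2, 10, 5); Firm A gets 5.
- Tier3 → Firm B plays Value (best of 6, 11, 3, 7); Firm A gets 1.
- Tier4 → Firm B plays Plus (best of 3, 4, 11, 10); Firm A gets 9.
- Tier5 → Firm B plays Plus (best of 1, 5, 12, 3); Firm A gets 8.
Firm A's induced payoffs are 11, 5, 1, 9, 8, so Firm A commits to Tier1. Subgame-perfect outcome: (Tier1, Value) with payoffs (11, 10).

Tier1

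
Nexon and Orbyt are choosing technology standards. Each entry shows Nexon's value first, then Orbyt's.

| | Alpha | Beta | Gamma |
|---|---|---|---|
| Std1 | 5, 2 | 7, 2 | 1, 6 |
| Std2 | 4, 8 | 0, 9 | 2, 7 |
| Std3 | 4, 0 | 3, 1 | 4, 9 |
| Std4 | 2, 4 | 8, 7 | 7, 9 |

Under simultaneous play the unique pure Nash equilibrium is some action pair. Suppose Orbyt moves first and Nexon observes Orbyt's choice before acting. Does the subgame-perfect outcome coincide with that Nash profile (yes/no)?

Solve by backward induction (Orbyt leads).
- Alpha: Nexon compares 5, 4, 4, 2 and picks Std1; Orbyt would get 2.
- Beta: Nexon compares 7, 0, 3, 8 and picks Std4; Orbyt would get 7.
- Gamma: Nexon compares 1, 2, 4, 7 and picks Std4; Orbyt would get 9.
Among 2, 7, 9, the best is 9 at Gamma. Subgame-perfect outcome: (Std4, Gamma) with payoffs (7, 9).
For the simultaneous game, intersect best replies.
Nexon's best replies: Alpha→Std1; Beta→Std4; Gamma→Std4.
Orbyt's best replies: Std1→Gamma; Std2→Beta; Std3→Gamma; Std4→Gamma.
Only (Std4, Gamma) has each player best-responding; Nash payoffs (7, 9).
Sequential outcome (Std4, Gamma) coincides with the Nash profile (Std4, Gamma).

yes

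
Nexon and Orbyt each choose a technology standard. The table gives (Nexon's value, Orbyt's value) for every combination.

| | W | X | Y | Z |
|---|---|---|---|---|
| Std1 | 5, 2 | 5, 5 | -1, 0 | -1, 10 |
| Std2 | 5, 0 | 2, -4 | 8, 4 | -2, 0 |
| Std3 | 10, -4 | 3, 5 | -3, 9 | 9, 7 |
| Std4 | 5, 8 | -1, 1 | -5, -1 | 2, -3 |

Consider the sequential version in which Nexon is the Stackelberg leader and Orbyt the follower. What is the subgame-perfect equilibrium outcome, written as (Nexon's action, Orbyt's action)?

(Std2, Y)

Work backward from Orbyt's decision.
- Std1: BR = Z, leader payoff -1.
- Std2: BR = Y, leader payoff 8.
- Std3: BR = Y, leader payoff -3.
- Std4: BR = W, leader payoff 5.
Nexon's induced payoffs are -1, 8, -3, 5, so Nexon commits to Std2. Subgame-perfect outcome: (Std2, Y) with payoffs (8, 4).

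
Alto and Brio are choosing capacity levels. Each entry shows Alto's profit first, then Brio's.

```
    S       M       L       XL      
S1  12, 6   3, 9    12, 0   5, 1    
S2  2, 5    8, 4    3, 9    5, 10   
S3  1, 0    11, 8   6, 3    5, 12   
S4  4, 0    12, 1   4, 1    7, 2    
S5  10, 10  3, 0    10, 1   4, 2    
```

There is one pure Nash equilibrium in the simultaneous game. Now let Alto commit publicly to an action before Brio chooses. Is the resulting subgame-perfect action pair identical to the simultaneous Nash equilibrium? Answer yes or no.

no

Brio best-responds to each possible Alto move:
- S1: BR = M, leader payoff 3.
- S2: BR = XL, leader payoff 5.
- S3: BR = XL, leader payoff 5.
- S4: BR = XL, leader payoff 7.
- S5: BR = S, leader payoff 10.
Among 3, 5, 5, 7, 10, the best is 10 at S5. Subgame-perfect outcome: (S5, S) with payoffs (10, 10).
Now find the simultaneous Nash equilibrium.
Alto's best replies: S→S1; M→S4; L→S1; XL→S4.
Brio's best replies: S1→M; S2→XL; S3→XL; S4→XL; S5→S.
The unique mutual best reply is (S4, XL), giving (7, 2).
Sequential outcome (S5, S) differs from the Nash profile (S4, XL).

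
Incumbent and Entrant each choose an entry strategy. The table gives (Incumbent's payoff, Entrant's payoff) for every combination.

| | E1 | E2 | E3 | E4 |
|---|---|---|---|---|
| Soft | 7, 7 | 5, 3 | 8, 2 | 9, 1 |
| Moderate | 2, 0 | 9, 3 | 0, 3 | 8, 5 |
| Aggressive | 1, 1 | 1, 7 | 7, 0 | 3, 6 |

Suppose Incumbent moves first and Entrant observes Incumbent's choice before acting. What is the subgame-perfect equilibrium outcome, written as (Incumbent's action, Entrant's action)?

(Moderate, E4)

Work backward from Entrant's decision.
- Soft: Entrant compares 7, 3, 2, 1 and picks E1; Incumbent would get 7.
- Moderate: Entrant compares 0, 3, 3, 5 and picks E4; Incumbent would get 8.
- Aggressive: Entrant compares 1, 7, 0, 6 and picks E2; Incumbent would get 1.
Incumbent's induced payoffs are 7, 8, 1, so Incumbent commits to Moderate. Subgame-perfect outcome: (Moderate, E4) with payoffs (8, 5).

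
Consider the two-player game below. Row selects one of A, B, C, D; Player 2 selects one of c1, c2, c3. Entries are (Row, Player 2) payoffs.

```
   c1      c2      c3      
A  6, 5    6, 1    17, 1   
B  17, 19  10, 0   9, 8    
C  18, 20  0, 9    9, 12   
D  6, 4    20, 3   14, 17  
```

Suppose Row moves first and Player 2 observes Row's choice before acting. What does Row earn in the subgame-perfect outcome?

18

Solve by backward induction (Row leads).
- A: Player 2 compares 5, 1, 1 and picks c1; Row would get 6.
- B: Player 2 compares 19, 0, 8 and picks c1; Row would get 17.
- C: Player 2 compares 20, 9, 12 and picks c1; Row would get 18.
- D: Player 2 compares 4, 3, 17 and picks c3; Row would get 14.
Row's induced payoffs are 6, 17, 18, 14, so Row commits to C. Subgame-perfect outcome: (C, c1) with payoffs (18, 20).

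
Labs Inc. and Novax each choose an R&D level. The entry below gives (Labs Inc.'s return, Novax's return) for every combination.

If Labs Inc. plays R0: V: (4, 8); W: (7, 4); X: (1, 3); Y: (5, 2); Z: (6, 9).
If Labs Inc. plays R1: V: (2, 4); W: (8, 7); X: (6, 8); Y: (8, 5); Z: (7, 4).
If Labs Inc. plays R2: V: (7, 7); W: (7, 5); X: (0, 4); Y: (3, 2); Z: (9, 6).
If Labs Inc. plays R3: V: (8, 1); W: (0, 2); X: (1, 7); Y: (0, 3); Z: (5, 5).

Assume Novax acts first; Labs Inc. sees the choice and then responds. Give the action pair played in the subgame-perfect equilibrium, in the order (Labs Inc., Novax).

Solve by backward induction (Novax leads).
- V → Labs Inc. plays R3 (best of 4, 2, 7, 8); Novax gets 1.
- W → Labs Inc. plays R1 (best of 7, 8, 7, 0); Novax gets 7.
- X → Labs Inc. plays R1 (best of 1, 6, 0, 1); Novax gets 8.
- Y → Labs Inc. plays R1 (best of 5, 8, 3, 0); Novax gets 5.
- Z → Labs Inc. plays R2 (best of 6, 7, 9, 5); Novax gets 6.
Novax's induced payoffs are 1, 7, 8, 5, 6, so Novax commits to X. Subgame-perfect outcome: (R1, X) with payoffs (6, 8).

(R1, X)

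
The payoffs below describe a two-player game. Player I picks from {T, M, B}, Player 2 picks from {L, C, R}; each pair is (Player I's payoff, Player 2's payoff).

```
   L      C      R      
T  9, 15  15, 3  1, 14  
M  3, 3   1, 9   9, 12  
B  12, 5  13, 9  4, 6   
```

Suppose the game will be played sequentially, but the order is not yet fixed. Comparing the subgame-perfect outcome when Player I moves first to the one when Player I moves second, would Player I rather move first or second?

If Player I leads: Player 2's best replies are T→L, M→R, B→C; Player I's induced payoffs 9, 9, 13; outcome (B, C), payoffs (13, 9).
If Player 2 leads: Player I's best replies are L→B, C→T, R→M; Player 2's induced payoffs 5, 3, 12; outcome (M, R), payoffs (9, 12).
Player I gets 13 moving first and 9 moving second, so Player I prefers to move first.

first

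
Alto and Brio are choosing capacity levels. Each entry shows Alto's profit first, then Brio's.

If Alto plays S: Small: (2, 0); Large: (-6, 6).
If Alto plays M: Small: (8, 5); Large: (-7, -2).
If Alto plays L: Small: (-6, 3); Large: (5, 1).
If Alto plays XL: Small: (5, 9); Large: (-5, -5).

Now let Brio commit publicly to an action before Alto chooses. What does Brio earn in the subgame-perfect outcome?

Work backward from Alto's decision.
- Small: BR = M, leader payoff 5.
- Large: BR = L, leader payoff 1.
Brio's induced payoffs are 5, 1, so Brio commits to Small. Subgame-perfect outcome: (M, Small) with payoffs (8, 5).

5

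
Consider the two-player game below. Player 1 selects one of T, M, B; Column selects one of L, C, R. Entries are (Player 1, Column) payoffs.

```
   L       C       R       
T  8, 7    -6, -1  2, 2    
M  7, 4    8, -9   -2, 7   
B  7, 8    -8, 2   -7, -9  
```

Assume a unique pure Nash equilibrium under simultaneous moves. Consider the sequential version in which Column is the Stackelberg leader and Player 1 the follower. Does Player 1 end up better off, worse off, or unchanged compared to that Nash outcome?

unchanged

Player 1 best-responds to each possible Column move:
- L → Player 1 plays T (best of 8, 7, 7); Column gets 7.
- C → Player 1 plays M (best of -6, 8, -8); Column gets -9.
- R → Player 1 plays T (best of 2, -2, -7); Column gets 2.
Column's induced payoffs are 7, -9, 2, so Column commits to L. Subgame-perfect outcome: (T, L) with payoffs (8, 7).
For the simultaneous game, intersect best replies.
Player 1's best replies: L→T; C→M; R→T.
Column's best replies: T→L; M→R; B→L.
Only (T, L) has each player best-responding; Nash payoffs (8, 7).
Player 1 earns 8 sequentially versus 8 at the Nash outcome: unchanged.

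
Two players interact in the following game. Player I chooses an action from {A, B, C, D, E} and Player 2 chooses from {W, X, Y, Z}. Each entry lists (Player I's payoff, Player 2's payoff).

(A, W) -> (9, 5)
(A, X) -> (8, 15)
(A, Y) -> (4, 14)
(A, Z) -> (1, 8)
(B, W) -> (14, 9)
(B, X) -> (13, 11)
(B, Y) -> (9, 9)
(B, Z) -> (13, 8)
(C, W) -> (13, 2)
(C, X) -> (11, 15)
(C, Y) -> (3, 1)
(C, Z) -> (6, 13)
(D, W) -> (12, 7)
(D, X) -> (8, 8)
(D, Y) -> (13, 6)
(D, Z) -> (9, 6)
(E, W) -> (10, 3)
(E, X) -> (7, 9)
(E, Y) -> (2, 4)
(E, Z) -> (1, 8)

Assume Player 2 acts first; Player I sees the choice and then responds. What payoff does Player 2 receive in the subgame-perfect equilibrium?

Solve by backward induction (Player 2 leads).
- W → Player I plays B (best of 9, 14, 13, 12, 10); Player 2 gets 9.
- X → Player I plays B (best of 8, 13, 11, 8, 7); Player 2 gets 11.
- Y → Player I plays D (best of 4, 9, 3, 13, 2); Player 2 gets 6.
- Z → Player I plays B (best of 1, 13, 6, 9, 1); Player 2 gets 8.
Player 2's induced payoffs are 9, 11, 6, 8, so Player 2 commits to X. Subgame-perfect outcome: (B, X) with payoffs (13, 11).

11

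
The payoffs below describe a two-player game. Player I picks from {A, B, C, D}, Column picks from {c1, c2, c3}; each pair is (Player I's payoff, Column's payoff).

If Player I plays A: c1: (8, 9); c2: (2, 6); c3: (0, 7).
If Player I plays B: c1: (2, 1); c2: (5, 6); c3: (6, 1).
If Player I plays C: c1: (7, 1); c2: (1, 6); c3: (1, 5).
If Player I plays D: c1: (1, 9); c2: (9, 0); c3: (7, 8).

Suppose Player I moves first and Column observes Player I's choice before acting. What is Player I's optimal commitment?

Column best-responds to each possible Player I move:
- A: BR = c1, leader payoff 8.
- B: BR = c2, leader payoff 5.
- C: BR = c2, leader payoff 1.
- D: BR = c1, leader payoff 1.
Among 8, 5, 1, 1, the best is 8 at A. Subgame-perfect outcome: (A, c1) with payoffs (8, 9).

A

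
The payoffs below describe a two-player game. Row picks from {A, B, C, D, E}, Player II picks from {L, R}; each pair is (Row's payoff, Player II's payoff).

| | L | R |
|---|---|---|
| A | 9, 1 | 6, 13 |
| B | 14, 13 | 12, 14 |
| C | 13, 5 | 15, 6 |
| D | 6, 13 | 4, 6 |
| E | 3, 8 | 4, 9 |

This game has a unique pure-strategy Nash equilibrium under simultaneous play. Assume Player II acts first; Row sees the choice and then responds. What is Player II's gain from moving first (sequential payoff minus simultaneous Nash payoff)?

Row best-responds to each possible Player II move:
- L: BR = B, leader payoff 13.
- R: BR = C, leader payoff 6.
Among 13, 6, the best is 13 at L. Subgame-perfect outcome: (B, L) with payoffs (14, 13).
Now find the simultaneous Nash equilibrium.
Row's best replies: L→B; R→C.
Player II's best replies: A→R; B→R; C→R; D→L; E→R.
Only (C, R) has each player best-responding; Nash payoffs (15, 6).
Player II's commitment gain: 13 − 6 = 7.

7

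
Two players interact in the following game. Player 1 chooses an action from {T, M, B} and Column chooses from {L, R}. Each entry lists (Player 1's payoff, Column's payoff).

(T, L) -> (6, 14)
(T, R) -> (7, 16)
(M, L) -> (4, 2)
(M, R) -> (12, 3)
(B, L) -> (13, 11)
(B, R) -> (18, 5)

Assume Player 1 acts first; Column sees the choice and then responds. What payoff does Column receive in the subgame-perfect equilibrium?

11

Solve by backward induction (Player 1 leads).
- T: BR = R, leader payoff 7.
- M: BR = R, leader payoff 12.
- B: BR = L, leader payoff 13.
Among 7, 12, 13, the best is 13 at B. Subgame-perfect outcome: (B, L) with payoffs (13, 11).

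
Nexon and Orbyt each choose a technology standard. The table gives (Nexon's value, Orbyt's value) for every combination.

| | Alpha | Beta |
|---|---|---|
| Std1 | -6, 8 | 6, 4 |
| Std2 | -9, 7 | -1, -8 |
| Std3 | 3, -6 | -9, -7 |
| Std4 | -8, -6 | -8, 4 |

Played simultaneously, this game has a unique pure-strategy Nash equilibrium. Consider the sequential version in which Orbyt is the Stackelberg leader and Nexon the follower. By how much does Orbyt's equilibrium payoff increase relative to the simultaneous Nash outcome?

Solve by backward induction (Orbyt leads).
- Alpha: BR = Std3, leader payoff -6.
- Beta: BR = Std1, leader payoff 4.
Among -6, 4, the best is 4 at Beta. Subgame-perfect outcome: (Std1, Beta) with payoffs (6, 4).
Now find the simultaneous Nash equilibrium.
Nexon's best replies: Alpha→Std3; Beta→Std1.
Orbyt's best replies: Std1→Alpha; Std2→Alpha; Std3→Alpha; Std4→Beta.
The unique mutual best reply is (Std3, Alpha), giving (3, -6).
Orbyt's commitment gain: 4 − -6 = 10.

10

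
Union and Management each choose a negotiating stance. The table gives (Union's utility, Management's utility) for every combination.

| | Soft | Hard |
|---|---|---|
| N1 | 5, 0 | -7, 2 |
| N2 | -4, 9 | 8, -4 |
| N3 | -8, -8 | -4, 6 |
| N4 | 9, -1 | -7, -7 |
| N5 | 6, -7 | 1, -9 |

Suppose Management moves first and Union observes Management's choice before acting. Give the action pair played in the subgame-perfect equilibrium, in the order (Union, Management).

Backward induction with Management moving first.
- Soft: Union compares 5, -4, -8, 9, 6 and picks N4; Management would get -1.
- Hard: Union compares -7, 8, -4, -7, 1 and picks N2; Management would get -4.
Management's induced payoffs are -1, -4, so Management commits to Soft. Subgame-perfect outcome: (N4, Soft) with payoffs (9, -1).

(N4, Soft)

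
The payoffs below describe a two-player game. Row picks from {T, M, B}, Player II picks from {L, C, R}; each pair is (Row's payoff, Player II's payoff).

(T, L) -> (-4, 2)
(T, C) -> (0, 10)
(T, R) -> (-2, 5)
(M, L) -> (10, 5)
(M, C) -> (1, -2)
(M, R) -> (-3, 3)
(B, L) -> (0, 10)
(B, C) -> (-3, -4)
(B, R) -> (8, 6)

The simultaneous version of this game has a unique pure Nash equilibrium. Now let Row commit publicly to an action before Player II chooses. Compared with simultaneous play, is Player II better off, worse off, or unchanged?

unchanged

Backward induction with Row moving first.
- T: Player II compares 2, 10, 5 and picks C; Row would get 0.
- M: Player II compares 5, -2, 3 and picks L; Row would get 10.
- B: Player II compares 10, -4, 6 and picks L; Row would get 0.
Among 0, 10, 0, the best is 10 at M. Subgame-perfect outcome: (M, L) with payoffs (10, 5).
For the simultaneous game, intersect best replies.
Row's best replies: L→M; C→M; R→B.
Player II's best replies: T→C; M→L; B→L.
The unique mutual best reply is (M, L), giving (10, 5).
Player II earns 5 sequentially versus 5 at the Nash outcome: unchanged.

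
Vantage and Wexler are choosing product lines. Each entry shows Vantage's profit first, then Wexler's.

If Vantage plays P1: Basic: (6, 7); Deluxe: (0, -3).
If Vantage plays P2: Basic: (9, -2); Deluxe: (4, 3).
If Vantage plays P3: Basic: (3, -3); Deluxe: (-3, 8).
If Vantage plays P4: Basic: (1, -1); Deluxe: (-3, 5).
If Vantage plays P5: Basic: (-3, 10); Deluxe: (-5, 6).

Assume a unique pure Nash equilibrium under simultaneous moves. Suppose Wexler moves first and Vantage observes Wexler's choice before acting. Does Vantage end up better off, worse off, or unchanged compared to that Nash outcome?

unchanged

Solve by backward induction (Wexler leads).
- Basic: Vantage compares 6, 9, 3, 1, -3 and picks P2; Wexler would get -2.
- Deluxe: Vantage compares 0, 4, -3, -3, -5 and picks P2; Wexler would get 3.
Maximizing over -2, 3, Wexler chooses Deluxe. Subgame-perfect outcome: (P2, Deluxe) with payoffs (4, 3).
Now find the simultaneous Nash equilibrium.
Vantage's best replies: Basic→P2; Deluxe→P2.
Wexler's best replies: P1→Basic; P2→Deluxe; P3→Deluxe; P4→Deluxe; P5→Basic.
The unique mutual best reply is (P2, Deluxe), giving (4, 3).
Vantage earns 4 sequentially versus 4 at the Nash outcome: unchanged.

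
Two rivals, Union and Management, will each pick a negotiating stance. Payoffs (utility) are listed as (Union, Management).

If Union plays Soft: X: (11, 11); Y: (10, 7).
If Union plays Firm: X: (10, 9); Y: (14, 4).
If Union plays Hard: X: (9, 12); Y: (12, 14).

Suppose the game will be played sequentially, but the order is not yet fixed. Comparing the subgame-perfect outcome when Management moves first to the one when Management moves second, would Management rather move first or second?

If Union leads: Management's best replies are Soft→X, Firm→X, Hard→Y; Union's induced payoffs 11, 10, 12; outcome (Hard, Y), payoffs (12, 14).
If Management leads: Union's best replies are X→Soft, Y→Firm; Management's induced payoffs 11, 4; outcome (Soft, X), payoffs (11, 11).
Management gets 11 moving first and 14 moving second, so Management prefers to move second.

second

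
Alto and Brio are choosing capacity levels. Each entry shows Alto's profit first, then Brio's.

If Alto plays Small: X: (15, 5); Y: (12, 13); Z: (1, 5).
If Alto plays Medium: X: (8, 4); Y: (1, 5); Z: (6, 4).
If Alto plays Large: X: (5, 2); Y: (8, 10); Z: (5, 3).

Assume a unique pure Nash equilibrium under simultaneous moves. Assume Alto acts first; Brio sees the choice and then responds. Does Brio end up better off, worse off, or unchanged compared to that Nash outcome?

Work backward from Brio's decision.
- Small → Brio plays Y (best of 5, 13, 5); Alto gets 12.
- Medium → Brio plays Y (best of 4, 5, 4); Alto gets 1.
- Large → Brio plays Y (best of 2, 10, 3); Alto gets 8.
Maximizing over 12, 1, 8, Alto chooses Small. Subgame-perfect outcome: (Small, Y) with payoffs (12, 13).
Under simultaneous play:
Alto's best replies: X→Small; Y→Small; Z→Medium.
Brio's best replies: Small→Y; Medium→Y; Large→Y.
Only (Small, Y) has each player best-responding; Nash payoffs (12, 13).
Brio earns 13 sequentially versus 13 at the Nash outcome: unchanged.

unchanged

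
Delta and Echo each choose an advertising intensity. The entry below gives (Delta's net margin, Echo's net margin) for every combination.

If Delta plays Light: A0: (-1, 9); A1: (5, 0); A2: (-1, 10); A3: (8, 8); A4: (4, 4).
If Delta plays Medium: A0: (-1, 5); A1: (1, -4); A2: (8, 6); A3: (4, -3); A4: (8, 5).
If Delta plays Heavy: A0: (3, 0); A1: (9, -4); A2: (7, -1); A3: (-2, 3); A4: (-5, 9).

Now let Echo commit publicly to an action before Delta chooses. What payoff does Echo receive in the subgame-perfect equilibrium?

8

Solve by backward induction (Echo leads).
- A0: BR = Heavy, leader payoff 0.
- A1: BR = Heavy, leader payoff -4.
- A2: BR = Medium, leader payoff 6.
- A3: BR = Light, leader payoff 8.
- A4: BR = Medium, leader payoff 5.
Among 0, -4, 6, 8, 5, the best is 8 at A3. Subgame-perfect outcome: (Light, A3) with payoffs (8, 8).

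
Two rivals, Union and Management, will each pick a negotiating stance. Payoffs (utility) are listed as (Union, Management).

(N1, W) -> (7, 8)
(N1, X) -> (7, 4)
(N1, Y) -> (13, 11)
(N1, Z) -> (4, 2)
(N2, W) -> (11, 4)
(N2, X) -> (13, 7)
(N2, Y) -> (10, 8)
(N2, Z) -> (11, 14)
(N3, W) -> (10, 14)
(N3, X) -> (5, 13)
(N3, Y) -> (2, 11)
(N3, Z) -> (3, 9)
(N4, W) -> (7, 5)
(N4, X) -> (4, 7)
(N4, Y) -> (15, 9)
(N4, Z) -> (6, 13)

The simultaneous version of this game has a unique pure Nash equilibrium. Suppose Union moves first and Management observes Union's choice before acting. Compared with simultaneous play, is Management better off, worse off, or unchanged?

Management best-responds to each possible Union move:
- N1: Management compares 8, 4, 11, 2 and picks Y; Union would get 13.
- N2: Management compares 4, 7, 8, 14 and picks Z; Union would get 11.
- N3: Management compares 14, 13, 11, 9 and picks W; Union would get 10.
- N4: Management compares 5, 7, 9, 13 and picks Z; Union would get 6.
Among 13, 11, 10, 6, the best is 13 at N1. Subgame-perfect outcome: (N1, Y) with payoffs (13, 11).
For the simultaneous game, intersect best replies.
Union's best replies: W→N2; X→N2; Y→N4; Z→N2.
Management's best replies: N1→Y; N2→Z; N3→W; N4→Z.
The unique mutual best reply is (N2, Z), giving (11, 14).
Management earns 11 sequentially versus 14 at the Nash outcome: worse off.

worse off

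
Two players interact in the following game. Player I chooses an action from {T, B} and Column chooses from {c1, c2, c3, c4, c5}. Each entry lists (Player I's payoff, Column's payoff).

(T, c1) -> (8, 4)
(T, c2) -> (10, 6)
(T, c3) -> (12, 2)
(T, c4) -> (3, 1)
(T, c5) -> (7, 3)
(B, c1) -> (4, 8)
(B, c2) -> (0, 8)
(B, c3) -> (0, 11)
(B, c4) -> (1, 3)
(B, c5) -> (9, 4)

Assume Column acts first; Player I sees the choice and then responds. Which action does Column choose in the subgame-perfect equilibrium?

Work backward from Player I's decision.
- c1: Player I compares 8, 4 and picks T; Column would get 4.
- c2: Player I compares 10, 0 and picks T; Column would get 6.
- c3: Player I compares 12, 0 and picks T; Column would get 2.
- c4: Player I compares 3, 1 and picks T; Column would get 1.
- c5: Player I compares 7, 9 and picks B; Column would get 4.
Among 4, 6, 2, 1, 4, the best is 6 at c2. Subgame-perfect outcome: (T, c2) with payoffs (10, 6).

c2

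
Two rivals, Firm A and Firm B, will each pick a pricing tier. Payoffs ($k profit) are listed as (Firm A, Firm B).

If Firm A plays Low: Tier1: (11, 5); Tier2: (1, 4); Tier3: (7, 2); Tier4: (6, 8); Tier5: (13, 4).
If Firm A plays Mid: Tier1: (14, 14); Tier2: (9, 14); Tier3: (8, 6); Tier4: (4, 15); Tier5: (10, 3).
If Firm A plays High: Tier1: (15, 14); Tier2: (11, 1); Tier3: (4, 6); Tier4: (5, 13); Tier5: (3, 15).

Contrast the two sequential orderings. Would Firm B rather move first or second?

first

If Firm A leads: Firm B's best replies are Low→Tier4, Mid→Tier4, High→Tier5; Firm A's induced payoffs 6, 4, 3; outcome (Low, Tier4), payoffs (6, 8).
If Firm B leads: Firm A's best replies are Tier1→High, Tier2→High, Tier3→Mid, Tier4→Low, Tier5→Low; Firm B's induced payoffs 14, 1, 6, 8, 4; outcome (High, Tier1), payoffs (15, 14).
Firm B gets 14 moving first and 8 moving second, so Firm B prefers to move first.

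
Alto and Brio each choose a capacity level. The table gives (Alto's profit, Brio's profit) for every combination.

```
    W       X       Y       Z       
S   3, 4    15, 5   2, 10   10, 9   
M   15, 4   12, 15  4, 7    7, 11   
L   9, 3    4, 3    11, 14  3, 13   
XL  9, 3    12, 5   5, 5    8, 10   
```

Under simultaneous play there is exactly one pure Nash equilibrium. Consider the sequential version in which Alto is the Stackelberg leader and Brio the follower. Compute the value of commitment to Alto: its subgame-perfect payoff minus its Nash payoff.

Solve by backward induction (Alto leads).
- S: Brio compares 4, 5, 10, 9 and picks Y; Alto would get 2.
- M: Brio compares 4, 15, 7, 11 and picks X; Alto would get 12.
- L: Brio compares 3, 3, 14, 13 and picks Y; Alto would get 11.
- XL: Brio compares 3, 5, 5, 10 and picks Z; Alto would get 8.
Maximizing over 2, 12, 11, 8, Alto chooses M. Subgame-perfect outcome: (M, X) with payoffs (12, 15).
Now find the simultaneous Nash equilibrium.
Alto's best replies: W→M; X→S; Y→L; Z→S.
Brio's best replies: S→Y; M→X; L→Y; XL→Z.
Only (L, Y) has each player best-responding; Nash payoffs (11, 14).
Alto's commitment gain: 12 − 11 = 1.

1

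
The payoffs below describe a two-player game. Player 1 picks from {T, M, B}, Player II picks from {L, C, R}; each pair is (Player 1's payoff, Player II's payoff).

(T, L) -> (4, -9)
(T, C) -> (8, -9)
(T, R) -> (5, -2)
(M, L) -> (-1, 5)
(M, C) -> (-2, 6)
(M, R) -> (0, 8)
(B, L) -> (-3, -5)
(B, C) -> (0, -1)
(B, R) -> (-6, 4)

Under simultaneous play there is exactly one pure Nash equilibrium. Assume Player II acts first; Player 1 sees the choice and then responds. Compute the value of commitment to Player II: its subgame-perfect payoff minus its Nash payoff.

Work backward from Player 1's decision.
- L: Player 1 compares 4, -1, -3 and picks T; Player II would get -9.
- C: Player 1 compares 8, -2, 0 and picks T; Player II would get -9.
- R: Player 1 compares 5, 0, -6 and picks T; Player II would get -2.
Among -9, -9, -2, the best is -2 at R. Subgame-perfect outcome: (T, R) with payoffs (5, -2).
For the simultaneous game, intersect best replies.
Player 1's best replies: L→T; C→T; R→T.
Player II's best replies: T→R; M→R; B→R.
The unique mutual best reply is (T, R), giving (5, -2).
Player II's commitment gain: -2 − -2 = 0.

0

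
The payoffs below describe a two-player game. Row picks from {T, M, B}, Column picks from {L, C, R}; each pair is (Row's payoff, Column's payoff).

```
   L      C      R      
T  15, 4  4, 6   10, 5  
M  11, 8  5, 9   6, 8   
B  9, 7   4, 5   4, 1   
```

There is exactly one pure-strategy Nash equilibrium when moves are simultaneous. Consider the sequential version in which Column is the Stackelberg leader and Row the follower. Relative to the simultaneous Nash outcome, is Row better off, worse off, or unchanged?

unchanged

Backward induction with Column moving first.
- L → Row plays T (best of 15, 11, 9); Column gets 4.
- C → Row plays M (best of 4, 5, 4); Column gets 9.
- R → Row plays T (best of 10, 6, 4); Column gets 5.
Among 4, 9, 5, the best is 9 at C. Subgame-perfect outcome: (M, C) with payoffs (5, 9).
For the simultaneous game, intersect best replies.
Row's best replies: L→T; C→M; R→T.
Column's best replies: T→C; M→C; B→L.
Only (M, C) has each player best-responding; Nash payoffs (5, 9).
Row earns 5 sequentially versus 5 at the Nash outcome: unchanged.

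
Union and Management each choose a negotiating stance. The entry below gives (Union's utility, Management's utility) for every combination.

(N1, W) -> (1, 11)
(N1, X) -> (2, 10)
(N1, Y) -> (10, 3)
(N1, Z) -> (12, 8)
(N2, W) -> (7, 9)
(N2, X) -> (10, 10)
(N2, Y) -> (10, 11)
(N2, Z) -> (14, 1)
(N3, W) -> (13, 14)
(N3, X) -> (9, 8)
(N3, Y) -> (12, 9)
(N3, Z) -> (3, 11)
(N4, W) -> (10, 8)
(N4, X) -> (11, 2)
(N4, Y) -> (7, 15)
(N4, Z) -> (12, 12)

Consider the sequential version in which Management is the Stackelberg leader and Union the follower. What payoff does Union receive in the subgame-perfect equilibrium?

13

Solve by backward induction (Management leads).
- W: Union compares 1, 7, 13, 10 and picks N3; Management would get 14.
- X: Union compares 2, 10, 9, 11 and picks N4; Management would get 2.
- Y: Union compares 10, 10, 12, 7 and picks N3; Management would get 9.
- Z: Union compares 12, 14, 3, 12 and picks N2; Management would get 1.
Management's induced payoffs are 14, 2, 9, 1, so Management commits to W. Subgame-perfect outcome: (N3, W) with payoffs (13, 14).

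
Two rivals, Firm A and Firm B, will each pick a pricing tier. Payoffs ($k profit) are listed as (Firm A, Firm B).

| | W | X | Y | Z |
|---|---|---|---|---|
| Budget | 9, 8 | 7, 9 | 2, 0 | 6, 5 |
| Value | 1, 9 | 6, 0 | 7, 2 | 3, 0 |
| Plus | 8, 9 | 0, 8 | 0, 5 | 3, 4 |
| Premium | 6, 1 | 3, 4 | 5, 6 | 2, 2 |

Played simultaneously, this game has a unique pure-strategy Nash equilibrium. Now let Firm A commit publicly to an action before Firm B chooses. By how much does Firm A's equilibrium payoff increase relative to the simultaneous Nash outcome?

Firm B best-responds to each possible Firm A move:
- Budget → Firm B plays X (best of 8, 9, 0, 5); Firm A gets 7.
- Value → Firm B plays W (best of 9, 0, 2, 0); Firm A gets 1.
- Plus → Firm B plays W (best of 9, 8, 5, 4); Firm A gets 8.
- Premium → Firm B plays Y (best of 1, 4, 6, 2); Firm A gets 5.
Firm A's induced payoffs are 7, 1, 8, 5, so Firm A commits to Plus. Subgame-perfect outcome: (Plus, W) with payoffs (8, 9).
For the simultaneous game, intersect best replies.
Firm A's best replies: W→Budget; X→Budget; Y→Value; Z→Budget.
Firm B's best replies: Budget→X; Value→W; Plus→W; Premium→Y.
The unique mutual best reply is (Budget, X), giving (7, 9).
Firm A's commitment gain: 8 − 7 = 1.

1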